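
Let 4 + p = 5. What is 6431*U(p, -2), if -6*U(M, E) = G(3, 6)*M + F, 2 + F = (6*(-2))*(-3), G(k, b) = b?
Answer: -128620/3 ≈ -42873.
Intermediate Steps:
p = 1 (p = -4 + 5 = 1)
F = 34 (F = -2 + (6*(-2))*(-3) = -2 - 12*(-3) = -2 + 36 = 34)
U(M, E) = -17/3 - M (U(M, E) = -(6*M + 34)/6 = -(34 + 6*M)/6 = -17/3 - M)
6431*U(p, -2) = 6431*(-17/3 - 1*1) = 6431*(-17/3 - 1) = 6431*(-20/3) = -128620/3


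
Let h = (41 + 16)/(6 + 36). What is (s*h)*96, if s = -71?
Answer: -64752/7 ≈ -9250.3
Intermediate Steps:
h = 19/14 (h = 57/42 = 57*(1/42) = 19/14 ≈ 1.3571)
(s*h)*96 = -71*19/14*96 = -1349/14*96 = -64752/7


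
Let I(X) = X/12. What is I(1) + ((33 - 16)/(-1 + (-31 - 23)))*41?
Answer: -8309/660 ≈ -12.589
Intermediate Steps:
I(X) = X/12 (I(X) = X*(1/12) = X/12)
I(1) + ((33 - 16)/(-1 + (-31 - 23)))*41 = (1/12)*1 + ((33 - 16)/(-1 + (-31 - 23)))*41 = 1/12 + (17/(-1 - 54))*41 = 1/12 + (17/(-55))*41 = 1/12 + (17*(-1/55))*41 = 1/12 - 17/55*41 = 1/12 - 697/55 = -8309/660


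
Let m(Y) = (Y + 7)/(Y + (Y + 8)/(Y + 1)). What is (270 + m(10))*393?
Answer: 13655571/128 ≈ 1.0668e+5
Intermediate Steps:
m(Y) = (7 + Y)/(Y + (8 + Y)/(1 + Y))
(270 + m(10))*393 = (270 + (7 + 10² + 8*10)/(8 + 10² + 2*10))*393 = (270 + (7 + 100 + 80)/(8 + 100 + 20))*393 = (270 + 187/128)*393 = (34747/128)*393 = 13655571/128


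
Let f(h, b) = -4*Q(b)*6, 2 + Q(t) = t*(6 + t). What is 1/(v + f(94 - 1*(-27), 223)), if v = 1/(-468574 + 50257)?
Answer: -418317/512672582521 ≈ -8.1595e-7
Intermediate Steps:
Q(t) = -2 + t*(6 + t)
f(h, b) = 48 - 144*b - 24*b**2 (f(h, b) = -4*(-2 + b**2 + 6*b)*6 = (8 - 24*b - 4*b**2)*6 = 48 - 144*b - 24*b**2)
v = -1/418317 (v = 1/(-418317) = -1/418317 ≈ -2.3905e-6)
1/(v + f(94 - 1*(-27), 223)) = 1/(-1/418317 + (48 - 144*223 - 24*223**2)) = 1/(-1/418317 + (48 - 32112 - 24*49729)) = 1/(-1/418317 + (48 - 32112 - 1193496)) = 1/(-1/418317 - 1225560) = 1/(-512672582521/418317) = -418317/512672582521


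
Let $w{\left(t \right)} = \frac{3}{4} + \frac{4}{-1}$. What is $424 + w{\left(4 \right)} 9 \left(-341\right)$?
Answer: $\frac{41593}{4} \approx 10398.0$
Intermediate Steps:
$w{\left(t \right)} = - \frac{13}{4}$ ($w{\left(t \right)} = 3 \cdot \frac{1}{4} + 4 \left(-1\right) = \frac{3}{4} - 4 = - \frac{13}{4}$)
$424 + w{\left(4 \right)} 9 \left(-341\right) = 424 + \left(- \frac{13}{4}\right) 9 \left(-341\right) = 424 - - \frac{39897}{4} = 424 + \frac{39897}{4} = \frac{41593}{4}$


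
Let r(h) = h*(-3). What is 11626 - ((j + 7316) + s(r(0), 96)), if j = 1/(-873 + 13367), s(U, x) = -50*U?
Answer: 53849139/12494 ≈ 4310.0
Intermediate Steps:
r(h) = -3*h
j = 1/12494 ≈ 8.0038e-5
11626 - ((j + 7316) + s(r(0), 96)) = 11626 - ((1/12494 + 7316) - (-150)*0) = 11626 - (91406105/12494 - 50*0) = 11626 - (91406105/12494 + 0) = 11626 - 1*91406105/12494 = 11626 - 91406105/12494 = 53849139/12494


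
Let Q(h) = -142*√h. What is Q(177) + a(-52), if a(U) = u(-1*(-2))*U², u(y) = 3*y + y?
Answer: 21632 - 142*√177 ≈ 19743.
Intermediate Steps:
u(y) = 4*y
a(U) = 8*U² (a(U) = (4*(-1*(-2)))*U² = (4*2)*U² = 8*U²)
Q(177) + a(-52) = -142*√177 + 8*(-52)² = -142*√177 + 8*2704 = -142*√177 + 21632 = 21632 - 142*√177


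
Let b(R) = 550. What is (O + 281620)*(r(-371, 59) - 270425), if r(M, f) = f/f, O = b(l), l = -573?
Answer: -76305540080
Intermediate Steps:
O = 550
r(M, f) = 1
(O + 281620)*(r(-371, 59) - 270425) = (550 + 281620)*(1 - 270425) = 282170*(-270424) = -76305540080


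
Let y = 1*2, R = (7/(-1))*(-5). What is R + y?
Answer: 37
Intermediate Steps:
R = 35 (R = -1*7*(-5) = -7*(-5) = 35)
y = 2
R + y = 35 + 2 = 37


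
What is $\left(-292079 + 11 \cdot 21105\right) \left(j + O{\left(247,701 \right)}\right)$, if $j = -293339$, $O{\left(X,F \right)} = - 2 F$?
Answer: $17662059684$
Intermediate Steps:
$\left(-292079 + 11 \cdot 21105\right) \left(j + O{\left(247,701 \right)}\right) = \left(-292079 + 11 \cdot 21105\right) \left(-293339 - 1402\right) = \left(-292079 + 232155\right) \left(-293339 - 1402\right) = \left(-59924\right) \left(-294741\right) = 17662059684$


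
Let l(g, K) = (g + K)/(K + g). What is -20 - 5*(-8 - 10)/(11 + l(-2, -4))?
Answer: -25/2 ≈ -12.500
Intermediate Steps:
l(g, K) = 1 (l(g, K) = (K + g)/(K + g) = 1)
-20 - 5*(-8 - 10)/(11 + l(-2, -4)) = -20 - 5*(-8 - 10)/(11 + 1) = -20 - (-90)/12 = -20 - 5*(-3/2) = -20 + 15/2 = -25/2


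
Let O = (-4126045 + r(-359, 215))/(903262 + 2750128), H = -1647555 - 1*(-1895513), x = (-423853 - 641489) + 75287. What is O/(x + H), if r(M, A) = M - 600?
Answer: 2063502/1355584879415 ≈ 1.5222e-6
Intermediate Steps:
x = -990055 (x = -1065342 + 75287 = -990055)
H = 247958 (H = -1647555 + 1895513 = 247958)
r(M, A) = -600 + M
O = -2063502/1826695 (O = (-4126045 + (-600 - 359))/(903262 + 2750128) = (-4126045 - 959)/3653390 = -4127004*1/3653390 = -2063502/1826695 ≈ -1.1296)
O/(x + H) = -2063502/(1826695*(-990055 + 247958)) = -2063502/1826695/(-742097) = -2063502/1826695*(-1/742097) = 2063502/1355584879415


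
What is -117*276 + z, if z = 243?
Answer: -32049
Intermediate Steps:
-117*276 + z = -117*276 + 243 = -32292 + 243 = -32049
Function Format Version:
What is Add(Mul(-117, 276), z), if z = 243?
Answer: -32049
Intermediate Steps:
Add(Mul(-117, 276), z) = Add(Mul(-117, 276), 243) = Add(-32292, 243) = -32049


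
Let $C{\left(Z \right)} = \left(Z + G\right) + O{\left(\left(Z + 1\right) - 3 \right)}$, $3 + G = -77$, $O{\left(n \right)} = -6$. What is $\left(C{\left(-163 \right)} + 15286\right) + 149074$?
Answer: $164111$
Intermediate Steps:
$G = -80$ ($G = -3 - 77 = -80$)
$C{\left(Z \right)} = -86 + Z$ ($C{\left(Z \right)} = \left(Z - 80\right) - 6 = \left(-80 + Z\right) - 6 = -86 + Z$)
$\left(C{\left(-163 \right)} + 15286\right) + 149074 = \left(\left(-86 - 163\right) + 15286\right) + 149074 = \left(-249 + 15286\right) + 149074 = 15037 + 149074 = 164111$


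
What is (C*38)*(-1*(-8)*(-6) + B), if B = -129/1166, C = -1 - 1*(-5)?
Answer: -4263372/583 ≈ -7312.8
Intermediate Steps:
C = 4 (C = -1 + 5 = 4)
B = -129/1166 (B = -129*1/1166 = -129/1166 ≈ -0.11063)
(C*38)*(-1*(-8)*(-6) + B) = (4*38)*(-1*(-8)*(-6) - 129/1166) = 152*(8*(-6) - 129/1166) = 152*(-48 - 129/1166) = 152*(-56097/1166) = -4263372/583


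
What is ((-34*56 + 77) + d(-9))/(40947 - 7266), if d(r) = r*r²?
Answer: -852/11227 ≈ -0.075889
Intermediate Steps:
d(r) = r³
((-34*56 + 77) + d(-9))/(40947 - 7266) = ((-34*56 + 77) + (-9)³)/(40947 - 7266) = ((-1904 + 77) - 729)/33681 = (-1827 - 729)*(1/33681) = -2556*1/33681 = -852/11227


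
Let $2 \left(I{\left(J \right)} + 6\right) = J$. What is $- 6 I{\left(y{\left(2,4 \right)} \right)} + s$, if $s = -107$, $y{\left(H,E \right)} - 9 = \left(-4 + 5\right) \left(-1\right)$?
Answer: $-95$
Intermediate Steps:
$y{\left(H,E \right)} = 8$ ($y{\left(H,E \right)} = 9 + \left(-4 + 5\right) \left(-1\right) = 9 + 1 \left(-1\right) = 9 - 1 = 8$)
$I{\left(J \right)} = -6 + \frac{J}{2}$
$- 6 I{\left(y{\left(2,4 \right)} \right)} + s = - 6 \left(-6 + \frac{1}{2} \cdot 8\right) - 107 = - 6 \left(-6 + 4\right) - 107 = \left(-6\right) \left(-2\right) - 107 = 12 - 107 = -95$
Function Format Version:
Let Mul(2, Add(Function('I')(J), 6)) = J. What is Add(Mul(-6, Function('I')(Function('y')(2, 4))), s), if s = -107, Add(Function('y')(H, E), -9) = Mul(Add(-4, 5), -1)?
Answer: -95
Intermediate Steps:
Function('y')(H, E) = 8 (Function('y')(H, E) = Add(9, Mul(Add(-4, 5), -1)) = Add(9, Mul(1, -1)) = Add(9, -1) = 8)
Function('I')(J) = Add(-6, Mul(Rational(1, 2), J))
Add(Mul(-6, Function('I')(Function('y')(2, 4))), s) = Add(Mul(-6, Add(-6, Mul(Rational(1, 2), 8))), -107) = Add(Mul(-6, Add(-6, 4)), -107) = Add(Mul(-6, -2), -107) = Add(12, -107) = -95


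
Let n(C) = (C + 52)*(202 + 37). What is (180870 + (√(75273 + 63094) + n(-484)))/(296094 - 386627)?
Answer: -77622/90533 - √138367/90533 ≈ -0.86150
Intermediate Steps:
n(C) = 12428 + 239*C (n(C) = (52 + C)*239 = 12428 + 239*C)
(180870 + (√(75273 + 63094) + n(-484)))/(296094 - 386627) = (180870 + (√(75273 + 63094) + (12428 + 239*(-484))))/(296094 - 386627) = (180870 + (√138367 + (12428 - 115676)))/(-90533) = (180870 + (√138367 - 103248))*(-1/90533) = (180870 + (-103248 + √138367))*(-1/90533) = (77622 + √138367)*(-1/90533) = -77622/90533 - √138367/90533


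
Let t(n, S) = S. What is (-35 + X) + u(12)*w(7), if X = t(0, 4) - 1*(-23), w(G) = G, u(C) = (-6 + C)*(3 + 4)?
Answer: 286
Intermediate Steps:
u(C) = -42 + 7*C (u(C) = (-6 + C)*7 = -42 + 7*C)
X = 27 (X = 4 - 1*(-23) = 4 + 23 = 27)
(-35 + X) + u(12)*w(7) = (-35 + 27) + (-42 + 7*12)*7 = -8 + (-42 + 84)*7 = -8 + 42*7 = -8 + 294 = 286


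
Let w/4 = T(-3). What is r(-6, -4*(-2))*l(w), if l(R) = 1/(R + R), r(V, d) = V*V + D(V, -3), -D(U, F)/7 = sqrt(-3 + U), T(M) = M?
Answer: -3/2 + 7*I/8 ≈ -1.5 + 0.875*I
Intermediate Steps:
D(U, F) = -7*sqrt(-3 + U)
r(V, d) = V**2 - 7*sqrt(-3 + V) (r(V, d) = V*V - 7*sqrt(-3 + V) = V**2 - 7*sqrt(-3 + V))
w = -12 (w = 4*(-3) = -12)
l(R) = 1/(2*R)
r(-6, -4*(-2))*l(w) = ((-6)**2 - 7*sqrt(-3 - 6))*((1/2)/(-12)) = (36 - 21*I)*((1/2)*(-1/12)) = (36 - 21*I)*(-1/24) = -3/2 + 7*I/8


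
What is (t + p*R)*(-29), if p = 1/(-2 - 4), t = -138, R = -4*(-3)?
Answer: 4060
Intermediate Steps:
R = 12
p = -1/6 (p = 1/(-6) = -1/6 ≈ -0.16667)
(t + p*R)*(-29) = (-138 - 1/6*12)*(-29) = (-138 - 2)*(-29) = -140*(-29) = 4060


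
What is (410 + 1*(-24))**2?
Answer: 148996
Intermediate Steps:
(410 + 1*(-24))**2 = (410 - 24)**2 = 386**2 = 148996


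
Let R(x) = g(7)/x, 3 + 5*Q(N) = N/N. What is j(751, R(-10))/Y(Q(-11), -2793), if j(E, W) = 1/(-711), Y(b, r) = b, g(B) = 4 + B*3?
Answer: 5/1422 ≈ 0.0035162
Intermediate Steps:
Q(N) = -⅖ (Q(N) = -⅗ + (N/N)/5 = -⅗ + (⅕)*1 = -⅗ + ⅕ = -⅖)
g(B) = 4 + 3*B
R(x) = 25/x (R(x) = (4 + 3*7)/x = (4 + 21)/x = 25/x)
j(E, W) = -1/711
j(751, R(-10))/Y(Q(-11), -2793) = -1/(711*(-⅖)) = -1/711*(-5/2) = 5/1422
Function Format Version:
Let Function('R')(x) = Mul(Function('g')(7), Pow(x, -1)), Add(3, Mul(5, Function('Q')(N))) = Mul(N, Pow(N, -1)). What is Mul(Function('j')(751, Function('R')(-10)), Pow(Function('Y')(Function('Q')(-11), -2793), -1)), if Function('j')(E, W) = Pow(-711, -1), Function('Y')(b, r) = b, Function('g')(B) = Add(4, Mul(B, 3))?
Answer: Rational(5, 1422) ≈ 0.0035162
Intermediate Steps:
Function('Q')(N) = Rational(-2, 5) (Function('Q')(N) = Add(Rational(-3, 5), Mul(Rational(1, 5), Mul(N, Pow(N, -1)))) = Add(Rational(-3, 5), Mul(Rational(1, 5), 1)) = Add(Rational(-3, 5), Rational(1, 5)) = Rational(-2, 5))
Function('g')(B) = Add(4, Mul(3, B))
Function('R')(x) = Mul(25, Pow(x, -1)) (Function('R')(x) = Mul(Add(4, Mul(3, 7)), Pow(x, -1)) = Mul(Add(4, 21), Pow(x, -1)) = Mul(25, Pow(x, -1)))
Function('j')(E, W) = Rational(-1, 711)
Mul(Function('j')(751, Function('R')(-10)), Pow(Function('Y')(Function('Q')(-11), -2793), -1)) = Mul(Rational(-1, 711), Pow(Rational(-2, 5), -1)) = Mul(Rational(-1, 711), Rational(-5, 2)) = Rational(5, 1422)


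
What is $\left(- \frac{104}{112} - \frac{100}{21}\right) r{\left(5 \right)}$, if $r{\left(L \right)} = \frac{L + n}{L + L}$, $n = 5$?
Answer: $- \frac{239}{42} \approx -5.6905$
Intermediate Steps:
$r{\left(L \right)} = \frac{5 + L}{2 L}$ ($r{\left(L \right)} = \frac{L + 5}{L + L} = \frac{5 + L}{2 L}$)
$\left(- \frac{104}{112} - \frac{100}{21}\right) r{\left(5 \right)} = \left(- \frac{104}{112} - \frac{100}{21}\right) \frac{5 + 5}{2 \cdot 5} = \left(\left(-104\right) \frac{1}{112} - \frac{100}{21}\right) \frac{1}{2} \cdot \frac{1}{5} \cdot 10 = \left(- \frac{13}{14} - \frac{100}{21}\right) 1 = \left(- \frac{239}{42}\right) 1 = - \frac{239}{42}$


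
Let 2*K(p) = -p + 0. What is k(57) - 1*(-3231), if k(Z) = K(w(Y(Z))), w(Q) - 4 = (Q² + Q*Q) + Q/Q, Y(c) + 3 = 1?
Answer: 6449/2 ≈ 3224.5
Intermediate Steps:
Y(c) = -2 (Y(c) = -3 + 1 = -2)
w(Q) = 5 + 2*Q² (w(Q) = 4 + ((Q² + Q*Q) + Q/Q) = 4 + ((Q² + Q²) + 1) = 4 + (2*Q² + 1) = 4 + (1 + 2*Q²) = 5 + 2*Q²)
K(p) = -p/2 (K(p) = (-p + 0)/2 = (-p)/2 = -p/2)
k(Z) = -13/2 (k(Z) = -(5 + 2*(-2)²)/2 = -(5 + 2*4)/2 = -(5 + 8)/2 = -½*13 = -13/2)
k(57) - 1*(-3231) = -13/2 - 1*(-3231) = -13/2 + 3231 = 6449/2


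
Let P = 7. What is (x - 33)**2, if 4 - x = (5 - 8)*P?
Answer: 64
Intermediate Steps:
x = 25 (x = 4 - (5 - 8)*7 = 4 - (-3)*7 = 4 - 1*(-21) = 4 + 21 = 25)
(x - 33)**2 = (25 - 33)**2 = (-8)**2 = 64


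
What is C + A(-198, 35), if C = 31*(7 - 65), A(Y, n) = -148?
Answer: -1946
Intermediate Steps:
C = -1798 (C = 31*(-58) = -1798)
C + A(-198, 35) = -1798 - 148 = -1946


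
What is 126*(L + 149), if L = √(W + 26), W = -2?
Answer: 18774 + 252*√6 ≈ 19391.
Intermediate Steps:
L = 2*√6 (L = √(-2 + 26) = √24 = 2*√6 ≈ 4.8990)
126*(L + 149) = 126*(2*√6 + 149) = 126*(149 + 2*√6) = 18774 + 252*√6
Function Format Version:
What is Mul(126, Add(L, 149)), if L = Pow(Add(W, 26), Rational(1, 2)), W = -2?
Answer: Add(18774, Mul(252, Pow(6, Rational(1, 2)))) ≈ 19391.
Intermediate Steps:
L = Mul(2, Pow(6, Rational(1, 2))) (L = Pow(Add(-2, 26), Rational(1, 2)) = Pow(24, Rational(1, 2)) = Mul(2, Pow(6, Rational(1, 2))) ≈ 4.8990)
Mul(126, Add(L, 149)) = Mul(126, Add(Mul(2, Pow(6, Rational(1, 2))), 149)) = Mul(126, Add(149, Mul(2, Pow(6, Rational(1, 2))))) = Add(18774, Mul(252, Pow(6, Rational(1, 2))))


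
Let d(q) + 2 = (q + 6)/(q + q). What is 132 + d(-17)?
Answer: 4431/34 ≈ 130.32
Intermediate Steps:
d(q) = -2 + (6 + q)/(2*q) (d(q) = -2 + (q + 6)/(q + q) = -2 + (6 + q)/((2*q)) = -2 + (6 + q)*(1/(2*q)) = -2 + (6 + q)/(2*q))
132 + d(-17) = 132 + (-3/2 + 3/(-17)) = 132 + (-3/2 + 3*(-1/17)) = 132 + (-3/2 - 3/17) = 132 - 57/34 = 4431/34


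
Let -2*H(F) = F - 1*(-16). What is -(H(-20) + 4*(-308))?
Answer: 1230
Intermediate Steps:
H(F) = -8 - F/2 (H(F) = -(F - 1*(-16))/2 = -(F + 16)/2 = -(16 + F)/2 = -8 - F/2)
-(H(-20) + 4*(-308)) = -((-8 - 1/2*(-20)) + 4*(-308)) = -((-8 + 10) - 1232) = -(2 - 1232) = -1*(-1230) = 1230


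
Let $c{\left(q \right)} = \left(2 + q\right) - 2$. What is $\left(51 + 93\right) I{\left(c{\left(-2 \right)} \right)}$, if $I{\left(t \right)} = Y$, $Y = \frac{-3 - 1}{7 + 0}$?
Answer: $- \frac{576}{7} \approx -82.286$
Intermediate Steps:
$Y = - \frac{4}{7} \approx -0.57143$
$c{\left(q \right)} = q$ ($c{\left(q \right)} = \left(2 + q\right) - 2 = q$)
$I{\left(t \right)} = - \frac{4}{7}$
$\left(51 + 93\right) I{\left(c{\left(-2 \right)} \right)} = \left(51 + 93\right) \left(- \frac{4}{7}\right) = 144 \left(- \frac{4}{7}\right) = - \frac{576}{7}$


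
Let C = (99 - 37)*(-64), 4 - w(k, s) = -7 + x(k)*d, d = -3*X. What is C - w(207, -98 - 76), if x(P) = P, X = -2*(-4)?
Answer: -8947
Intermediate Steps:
X = 8
d = -24 (d = -3*8 = -24)
w(k, s) = 11 + 24*k (w(k, s) = 4 - (-7 + k*(-24)) = 4 - (-7 - 24*k) = 4 + (7 + 24*k) = 11 + 24*k)
C = -3968 (C = 62*(-64) = -3968)
C - w(207, -98 - 76) = -3968 - (11 + 24*207) = -3968 - (11 + 4968) = -3968 - 1*4979 = -3968 - 4979 = -8947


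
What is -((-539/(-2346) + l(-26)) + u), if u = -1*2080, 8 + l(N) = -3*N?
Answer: 4714921/2346 ≈ 2009.8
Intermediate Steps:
l(N) = -8 - 3*N
u = -2080
-((-539/(-2346) + l(-26)) + u) = -((-539/(-2346) + (-8 - 3*(-26))) - 2080) = -((-539*(-1/2346) + (-8 + 78)) - 2080) = -((539/2346 + 70) - 2080) = -(164759/2346 - 2080) = -1*(-4714921/2346) = 4714921/2346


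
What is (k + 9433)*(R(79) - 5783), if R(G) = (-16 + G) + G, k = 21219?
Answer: -172907932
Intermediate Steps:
R(G) = -16 + 2*G
(k + 9433)*(R(79) - 5783) = (21219 + 9433)*((-16 + 2*79) - 5783) = 30652*((-16 + 158) - 5783) = 30652*(142 - 5783) = 30652*(-5641) = -172907932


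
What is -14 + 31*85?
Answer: 2621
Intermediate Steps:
-14 + 31*85 = -14 + 2635 = 2621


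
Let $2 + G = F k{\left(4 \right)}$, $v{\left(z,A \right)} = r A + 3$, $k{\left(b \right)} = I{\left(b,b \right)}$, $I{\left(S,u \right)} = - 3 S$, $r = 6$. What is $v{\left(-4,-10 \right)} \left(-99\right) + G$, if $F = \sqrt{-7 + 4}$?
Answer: $5641 - 12 i \sqrt{3} \approx 5641.0 - 20.785 i$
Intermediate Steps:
$k{\left(b \right)} = - 3 b$
$F = i \sqrt{3}$ ($F = \sqrt{-3} = i \sqrt{3} \approx 1.732 i$)
$v{\left(z,A \right)} = 3 + 6 A$ ($v{\left(z,A \right)} = 6 A + 3 = 3 + 6 A$)
$G = -2 - 12 i \sqrt{3}$ ($G = -2 + i \sqrt{3} \left(\left(-3\right) 4\right) = -2 + i \sqrt{3} \left(-12\right) = -2 - 12 i \sqrt{3} \approx -2.0 - 20.785 i$)
$v{\left(-4,-10 \right)} \left(-99\right) + G = \left(3 + 6 \left(-10\right)\right) \left(-99\right) - \left(2 + 12 i \sqrt{3}\right) = \left(3 - 60\right) \left(-99\right) - \left(2 + 12 i \sqrt{3}\right) = \left(-57\right) \left(-99\right) - \left(2 + 12 i \sqrt{3}\right) = 5643 - \left(2 + 12 i \sqrt{3}\right) = 5641 - 12 i \sqrt{3}$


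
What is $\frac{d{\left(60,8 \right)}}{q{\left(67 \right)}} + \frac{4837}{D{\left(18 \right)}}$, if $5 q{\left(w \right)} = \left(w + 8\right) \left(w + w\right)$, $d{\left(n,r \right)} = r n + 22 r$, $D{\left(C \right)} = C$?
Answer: $\frac{1622363}{6030} \approx 269.05$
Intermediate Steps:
$d{\left(n,r \right)} = 22 r + n r$ ($d{\left(n,r \right)} = n r + 22 r = 22 r + n r$)
$q{\left(w \right)} = \frac{2 w \left(8 + w\right)}{5}$ ($q{\left(w \right)} = \frac{\left(w + 8\right) \left(w + w\right)}{5} = \frac{\left(8 + w\right) 2 w}{5} = \frac{2 w \left(8 + w\right)}{5}$)
$\frac{d{\left(60,8 \right)}}{q{\left(67 \right)}} + \frac{4837}{D{\left(18 \right)}} = \frac{8 \left(22 + 60\right)}{\frac{2}{5} \cdot 67 \left(8 + 67\right)} + \frac{4837}{18} = \frac{8 \cdot 82}{\frac{2}{5} \cdot 67 \cdot 75} + 4837 \cdot \frac{1}{18} = \frac{656}{2010} + \frac{4837}{18} = 656 \cdot \frac{1}{2010} + \frac{4837}{18} = \frac{328}{1005} + \frac{4837}{18} = \frac{1622363}{6030}$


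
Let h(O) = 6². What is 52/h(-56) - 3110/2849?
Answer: 9047/25641 ≈ 0.35283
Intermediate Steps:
h(O) = 36
52/h(-56) - 3110/2849 = 52/36 - 3110/2849 = 52*(1/36) - 3110*1/2849 = 13/9 - 3110/2849 = 9047/25641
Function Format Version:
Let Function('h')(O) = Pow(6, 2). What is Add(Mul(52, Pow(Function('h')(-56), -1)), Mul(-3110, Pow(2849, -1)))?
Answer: Rational(9047, 25641) ≈ 0.35283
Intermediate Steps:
Function('h')(O) = 36
Add(Mul(52, Pow(Function('h')(-56), -1)), Mul(-3110, Pow(2849, -1))) = Add(Mul(52, Pow(36, -1)), Mul(-3110, Pow(2849, -1))) = Add(Mul(52, Rational(1, 36)), Mul(-3110, Rational(1, 2849))) = Add(Rational(13, 9), Rational(-3110, 2849)) = Rational(9047, 25641)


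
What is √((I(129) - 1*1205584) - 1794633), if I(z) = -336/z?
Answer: I*√5547406049/43 ≈ 1732.1*I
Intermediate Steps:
√((I(129) - 1*1205584) - 1794633) = √((-336/129 - 1*1205584) - 1794633) = √((-336*1/129 - 1205584) - 1794633) = √((-112/43 - 1205584) - 1794633) = √(-51840224/43 - 1794633) = √(-129009443/43) = I*√5547406049/43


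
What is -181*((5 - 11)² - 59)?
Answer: 4163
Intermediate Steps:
-181*((5 - 11)² - 59) = -181*((-6)² - 59) = -181*(36 - 59) = -181*(-23) = 4163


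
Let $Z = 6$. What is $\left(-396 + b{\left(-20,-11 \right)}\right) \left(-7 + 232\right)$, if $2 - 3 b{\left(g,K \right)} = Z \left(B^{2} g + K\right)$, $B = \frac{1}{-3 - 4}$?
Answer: $- \frac{4107000}{49} \approx -83816.0$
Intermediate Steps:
$B = - \frac{1}{7}$ ($B = \frac{1}{-7} = - \frac{1}{7} \approx -0.14286$)
$b{\left(g,K \right)} = \frac{2}{3} - 2 K - \frac{2 g}{49}$ ($b{\left(g,K \right)} = \frac{2}{3} - \frac{6 \left(\left(- \frac{1}{7}\right)^{2} g + K\right)}{3} = \frac{2}{3} - \frac{6 \left(\frac{g}{49} + K\right)}{3} = \frac{2}{3} - \frac{6 \left(K + \frac{g}{49}\right)}{3} = \frac{2}{3} - \frac{6 K + \frac{6 g}{49}}{3} = \frac{2}{3} - \left(2 K + \frac{2 g}{49}\right) = \frac{2}{3} - 2 K - \frac{2 g}{49}$)
$\left(-396 + b{\left(-20,-11 \right)}\right) \left(-7 + 232\right) = \left(-396 - - \frac{3452}{147}\right) \left(-7 + 232\right) = \left(-396 + \left(\frac{2}{3} + 22 + \frac{40}{49}\right)\right) 225 = \left(-396 + \frac{3452}{147}\right) 225 = \left(- \frac{54760}{147}\right) 225 = - \frac{4107000}{49}$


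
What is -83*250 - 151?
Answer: -20901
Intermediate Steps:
-83*250 - 151 = -20750 - 151 = -20901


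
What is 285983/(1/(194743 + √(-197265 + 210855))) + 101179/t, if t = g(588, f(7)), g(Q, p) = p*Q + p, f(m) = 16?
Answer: 524852597866635/9424 + 857949*√1510 ≈ 5.5727e+10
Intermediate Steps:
g(Q, p) = p + Q*p (g(Q, p) = Q*p + p = p + Q*p)
t = 9424 (t = 16*(1 + 588) = 16*589 = 9424)
285983/(1/(194743 + √(-197265 + 210855))) + 101179/t = 285983/(1/(194743 + √(-197265 + 210855))) + 101179/9424 = 285983/(1/(194743 + √13590)) + 101179*(1/9424) = 285983/(1/(194743 + 3*√1510)) + 101179/9424 = 285983*(194743 + 3*√1510) + 101179/9424 = (55693187369 + 857949*√1510) + 101179/9424 = 524852597866635/9424 + 857949*√1510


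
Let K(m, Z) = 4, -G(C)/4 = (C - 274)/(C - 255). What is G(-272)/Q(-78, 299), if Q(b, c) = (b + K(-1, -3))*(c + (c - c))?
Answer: 84/448477 ≈ 0.00018730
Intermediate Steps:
G(C) = -4*(-274 + C)/(-255 + C) (G(C) = -4*(C - 274)/(C - 255) = -4*(-274 + C)/(-255 + C))
Q(b, c) = c*(4 + b) (Q(b, c) = (b + 4)*(c + (c - c)) = (4 + b)*(c + 0) = (4 + b)*c = c*(4 + b))
G(-272)/Q(-78, 299) = (4*(274 - 1*(-272))/(-255 - 272))/((299*(4 - 78))) = (4*(274 + 272)/(-527))/((299*(-74))) = (4*(-1/527)*546)/(-22126) = -2184/527*(-1/22126) = 84/448477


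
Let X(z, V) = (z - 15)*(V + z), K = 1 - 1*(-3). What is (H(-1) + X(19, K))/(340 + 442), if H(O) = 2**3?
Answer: 50/391 ≈ 0.12788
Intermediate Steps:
H(O) = 8
K = 4 (K = 1 + 3 = 4)
X(z, V) = (-15 + z)*(V + z)
(H(-1) + X(19, K))/(340 + 442) = (8 + (19**2 - 15*4 - 15*19 + 4*19))/(340 + 442) = (8 + (361 - 60 - 285 + 76))/782 = (8 + 92)*(1/782) = 100*(1/782) = 50/391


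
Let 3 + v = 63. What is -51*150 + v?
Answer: -7590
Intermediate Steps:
v = 60 (v = -3 + 63 = 60)
-51*150 + v = -51*150 + 60 = -7650 + 60 = -7590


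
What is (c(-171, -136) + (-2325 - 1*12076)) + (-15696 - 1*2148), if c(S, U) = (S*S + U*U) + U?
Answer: 15356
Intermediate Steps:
c(S, U) = U + S² + U² (c(S, U) = (S² + U²) + U = U + S² + U²)
(c(-171, -136) + (-2325 - 1*12076)) + (-15696 - 1*2148) = ((-136 + (-171)² + (-136)²) + (-2325 - 1*12076)) + (-15696 - 1*2148) = ((-136 + 29241 + 18496) + (-2325 - 12076)) + (-15696 - 2148) = (47601 - 14401) - 17844 = 33200 - 17844 = 15356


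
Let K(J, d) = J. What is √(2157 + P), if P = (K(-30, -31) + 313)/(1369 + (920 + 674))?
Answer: √18937937462/2963 ≈ 46.445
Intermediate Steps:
P = 283/2963 (P = (-30 + 313)/(1369 + (920 + 674)) = 283/(1369 + 1594) = 283/2963 ≈ 0.095511)
√(2157 + P) = √(2157 + 283/2963) = √(6391474/2963) = √18937937462/2963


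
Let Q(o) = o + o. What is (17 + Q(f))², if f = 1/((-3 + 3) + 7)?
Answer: 14641/49 ≈ 298.80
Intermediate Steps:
f = ⅐ (f = 1/(0 + 7) = 1/7 = ⅐ ≈ 0.14286)
Q(o) = 2*o
(17 + Q(f))² = (17 + 2*(⅐))² = (17 + 2/7)² = (121/7)² = 14641/49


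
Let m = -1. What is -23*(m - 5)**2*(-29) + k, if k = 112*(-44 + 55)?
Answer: 25244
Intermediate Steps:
k = 1232 (k = 112*11 = 1232)
-23*(m - 5)**2*(-29) + k = -23*(-1 - 5)**2*(-29) + 1232 = -23*(-6)**2*(-29) + 1232 = -23*36*(-29) + 1232 = -828*(-29) + 1232 = 24012 + 1232 = 25244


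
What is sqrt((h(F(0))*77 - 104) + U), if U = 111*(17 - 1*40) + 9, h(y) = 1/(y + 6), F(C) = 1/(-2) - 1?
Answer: I*sqrt(23678)/3 ≈ 51.292*I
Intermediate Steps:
F(C) = -3/2 (F(C) = -1/2 - 1 = -3/2)
h(y) = 1/(6 + y)
U = -2544 (U = 111*(17 - 40) + 9 = 111*(-23) + 9 = -2553 + 9 = -2544)
sqrt((h(F(0))*77 - 104) + U) = sqrt((77/(6 - 3/2) - 104) - 2544) = sqrt((77/(9/2) - 104) - 2544) = sqrt(((2/9)*77 - 104) - 2544) = sqrt((154/9 - 104) - 2544) = sqrt(-782/9 - 2544) = sqrt(-23678/9) = I*sqrt(23678)/3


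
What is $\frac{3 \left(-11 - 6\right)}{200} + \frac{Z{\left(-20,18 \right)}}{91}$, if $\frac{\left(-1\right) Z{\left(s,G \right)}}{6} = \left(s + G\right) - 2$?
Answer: $\frac{159}{18200} \approx 0.0087363$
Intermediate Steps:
$Z{\left(s,G \right)} = 12 - 6 G - 6 s$ ($Z{\left(s,G \right)} = - 6 \left(\left(s + G\right) - 2\right) = - 6 \left(\left(G + s\right) - 2\right) = - 6 \left(-2 + G + s\right) = 12 - 6 G - 6 s$)
$\frac{3 \left(-11 - 6\right)}{200} + \frac{Z{\left(-20,18 \right)}}{91} = \frac{3 \left(-11 - 6\right)}{200} + \frac{12 - 108 - -120}{91} = 3 \left(-17\right) \frac{1}{200} + \left(12 - 108 + 120\right) \frac{1}{91} = \left(-51\right) \frac{1}{200} + 24 \cdot \frac{1}{91} = - \frac{51}{200} + \frac{24}{91} = \frac{159}{18200}$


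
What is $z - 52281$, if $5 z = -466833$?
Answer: $- \frac{728238}{5} \approx -1.4565 \cdot 10^{5}$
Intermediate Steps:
$z = - \frac{466833}{5}$ ($z = \frac{1}{5} \left(-466833\right) = - \frac{466833}{5} \approx -93367.0$)
$z - 52281 = - \frac{466833}{5} - 52281 = - \frac{728238}{5}$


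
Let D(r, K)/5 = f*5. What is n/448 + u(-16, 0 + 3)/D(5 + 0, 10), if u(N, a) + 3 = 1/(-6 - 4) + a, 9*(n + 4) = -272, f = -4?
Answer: -1357/18000 ≈ -0.075389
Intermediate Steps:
n = -308/9 (n = -4 + (⅑)*(-272) = -4 - 272/9 = -308/9 ≈ -34.222)
D(r, K) = -100 (D(r, K) = 5*(-4*5) = 5*(-20) = -100)
u(N, a) = -31/10 + a (u(N, a) = -3 + (1/(-6 - 4) + a) = -3 + (1/(-10) + a) = -3 + (-⅒ + a) = -31/10 + a)
n/448 + u(-16, 0 + 3)/D(5 + 0, 10) = -308/9/448 + (-31/10 + (0 + 3))/(-100) = -308/9*1/448 + (-31/10 + 3)*(-1/100) = -11/144 - ⅒*(-1/100) = -11/144 + 1/1000 = -1357/18000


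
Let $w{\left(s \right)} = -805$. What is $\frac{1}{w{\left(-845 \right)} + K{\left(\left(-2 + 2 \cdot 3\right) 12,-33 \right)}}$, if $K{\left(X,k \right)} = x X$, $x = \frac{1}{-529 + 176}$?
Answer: $- \frac{353}{284213} \approx -0.001242$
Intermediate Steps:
$x = - \frac{1}{353}$ ($x = \frac{1}{-353} = - \frac{1}{353} \approx -0.0028329$)
$K{\left(X,k \right)} = - \frac{X}{353}$
$\frac{1}{w{\left(-845 \right)} + K{\left(\left(-2 + 2 \cdot 3\right) 12,-33 \right)}} = \frac{1}{-805 - \frac{\left(-2 + 2 \cdot 3\right) 12}{353}} = \frac{1}{-805 - \frac{\left(-2 + 6\right) 12}{353}} = \frac{1}{-805 - \frac{4 \cdot 12}{353}} = \frac{1}{-805 - \frac{48}{353}} = \frac{1}{- \frac{284213}{353}} = - \frac{353}{284213}$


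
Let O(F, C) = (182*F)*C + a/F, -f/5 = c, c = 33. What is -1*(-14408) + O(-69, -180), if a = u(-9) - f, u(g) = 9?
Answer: 52321446/23 ≈ 2.2748e+6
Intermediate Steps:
f = -165 (f = -5*33 = -165)
a = 174 (a = 9 - 1*(-165) = 9 + 165 = 174)
O(F, C) = 174/F + 182*C*F (O(F, C) = (182*F)*C + 174/F = 182*C*F + 174/F = 174/F + 182*C*F)
-1*(-14408) + O(-69, -180) = -1*(-14408) + (174/(-69) + 182*(-180)*(-69)) = 14408 + (174*(-1/69) + 2260440) = 14408 + (-58/23 + 2260440) = 14408 + 51990062/23 = 52321446/23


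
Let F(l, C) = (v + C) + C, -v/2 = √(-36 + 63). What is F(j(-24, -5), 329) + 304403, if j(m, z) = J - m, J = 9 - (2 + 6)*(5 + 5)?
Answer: 305061 - 6*√3 ≈ 3.0505e+5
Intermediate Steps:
J = -71 (J = 9 - 8*10 = 9 - 1*80 = 9 - 80 = -71)
v = -6*√3 (v = -2*√(-36 + 63) = -6*√3 ≈ -10.392)
j(m, z) = -71 - m
F(l, C) = -6*√3 + 2*C (F(l, C) = (-6*√3 + C) + C = (C - 6*√3) + C = -6*√3 + 2*C)
F(j(-24, -5), 329) + 304403 = (-6*√3 + 2*329) + 304403 = (-6*√3 + 658) + 304403 = (658 - 6*√3) + 304403 = 305061 - 6*√3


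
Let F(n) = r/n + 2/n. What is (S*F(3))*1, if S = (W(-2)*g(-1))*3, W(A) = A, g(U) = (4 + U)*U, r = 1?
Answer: 18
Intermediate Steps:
F(n) = 3/n (F(n) = 1/n + 2/n = 3/n)
g(U) = U*(4 + U)
S = 18 (S = -(-2)*(4 - 1)*3 = -(-2)*3*3 = -2*(-3)*3 = 6*3 = 18)
(S*F(3))*1 = (18*(3/3))*1 = (18*(3*(⅓)))*1 = (18*1)*1 = 18*1 = 18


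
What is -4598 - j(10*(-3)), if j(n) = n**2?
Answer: -5498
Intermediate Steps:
-4598 - j(10*(-3)) = -4598 - (10*(-3))**2 = -4598 - 1*(-30)**2 = -4598 - 1*900 = -4598 - 900 = -5498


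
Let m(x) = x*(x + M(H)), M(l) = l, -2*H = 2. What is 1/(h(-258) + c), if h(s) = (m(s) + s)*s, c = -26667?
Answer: -1/17200179 ≈ -5.8139e-8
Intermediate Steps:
H = -1 (H = -½*2 = -1)
m(x) = x*(-1 + x) (m(x) = x*(x - 1) = x*(-1 + x))
h(s) = s*(s + s*(-1 + s)) (h(s) = (s*(-1 + s) + s)*s = (s + s*(-1 + s))*s = s*(s + s*(-1 + s)))
1/(h(-258) + c) = 1/((-258)³ - 26667) = 1/(-17173512 - 26667) = 1/(-17200179) = -1/17200179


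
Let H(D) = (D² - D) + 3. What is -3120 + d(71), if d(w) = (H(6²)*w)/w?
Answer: -1857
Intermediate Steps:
H(D) = 3 + D² - D
d(w) = 1263 (d(w) = ((3 + (6²)² - 1*6²)*w)/w = ((3 + 36² - 1*36)*w)/w = ((3 + 1296 - 36)*w)/w = (1263*w)/w = 1263)
-3120 + d(71) = -3120 + 1263 = -1857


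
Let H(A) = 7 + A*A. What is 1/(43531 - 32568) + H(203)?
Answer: 451851009/10963 ≈ 41216.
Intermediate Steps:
H(A) = 7 + A²
1/(43531 - 32568) + H(203) = 1/(43531 - 32568) + (7 + 203²) = 1/10963 + (7 + 41209) = 1/10963 + 41216 = 451851009/10963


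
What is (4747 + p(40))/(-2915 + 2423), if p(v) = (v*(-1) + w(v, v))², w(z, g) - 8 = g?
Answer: -4811/492 ≈ -9.7785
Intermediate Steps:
w(z, g) = 8 + g
p(v) = 64 (p(v) = (v*(-1) + (8 + v))² = (-v + (8 + v))² = 8² = 64)
(4747 + p(40))/(-2915 + 2423) = (4747 + 64)/(-2915 + 2423) = 4811/(-492) = 4811*(-1/492) = -4811/492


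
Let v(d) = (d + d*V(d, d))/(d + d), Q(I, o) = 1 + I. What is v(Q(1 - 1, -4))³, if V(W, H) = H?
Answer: 1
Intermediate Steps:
v(d) = (d + d²)/(2*d) (v(d) = (d + d*d)/(d + d) = (d + d²)/((2*d)) = (d + d²)*(1/(2*d)) = (d + d²)/(2*d))
v(Q(1 - 1, -4))³ = (½ + (1 + (1 - 1))/2)³ = (½ + (1 + 0)/2)³ = (½ + (½)*1)³ = (½ + ½)³ = 1³ = 1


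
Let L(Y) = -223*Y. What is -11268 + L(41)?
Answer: -20411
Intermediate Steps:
-11268 + L(41) = -11268 - 223*41 = -11268 - 9143 = -20411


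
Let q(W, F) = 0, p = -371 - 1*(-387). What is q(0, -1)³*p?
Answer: 0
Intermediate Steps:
p = 16 (p = -371 + 387 = 16)
q(0, -1)³*p = 0³*16 = 0*16 = 0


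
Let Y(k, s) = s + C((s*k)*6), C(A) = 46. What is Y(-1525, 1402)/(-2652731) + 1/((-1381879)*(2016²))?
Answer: -478377465135499/876385863986476032 ≈ -0.00054585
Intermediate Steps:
Y(k, s) = 46 + s (Y(k, s) = s + 46 = 46 + s)
Y(-1525, 1402)/(-2652731) + 1/((-1381879)*(2016²)) = (46 + 1402)/(-2652731) + 1/((-1381879)*(2016²)) = 1448*(-1/2652731) - 1/1381879/4064256 = -1448/2652731 - 1/1381879*1/4064256 = -1448/2652731 - 1/5616310017024 = -478377465135499/876385863986476032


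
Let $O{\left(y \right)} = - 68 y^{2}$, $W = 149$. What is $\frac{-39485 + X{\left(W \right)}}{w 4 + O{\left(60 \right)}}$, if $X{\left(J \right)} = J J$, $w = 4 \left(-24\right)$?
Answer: $\frac{4321}{61296} \approx 0.070494$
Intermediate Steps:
$w = -96$
$X{\left(J \right)} = J^{2}$
$\frac{-39485 + X{\left(W \right)}}{w 4 + O{\left(60 \right)}} = \frac{-39485 + 149^{2}}{\left(-96\right) 4 - 68 \cdot 60^{2}} = \frac{-39485 + 22201}{-384 - 244800} = - \frac{17284}{-384 - 244800} = - \frac{17284}{-245184} = \left(-17284\right) \left(- \frac{1}{245184}\right) = \frac{4321}{61296}$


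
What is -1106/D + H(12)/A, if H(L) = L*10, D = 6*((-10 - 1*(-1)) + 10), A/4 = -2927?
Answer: -1618721/8781 ≈ -184.34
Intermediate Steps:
A = -11708 (A = 4*(-2927) = -11708)
D = 6 (D = 6*((-10 + 1) + 10) = 6*(-9 + 10) = 6*1 = 6)
H(L) = 10*L
-1106/D + H(12)/A = -1106/6 + (10*12)/(-11708) = -1106*1/6 + 120*(-1/11708) = -553/3 - 30/2927 = -1618721/8781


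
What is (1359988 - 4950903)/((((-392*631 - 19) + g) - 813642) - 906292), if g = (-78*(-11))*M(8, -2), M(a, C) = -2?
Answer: 3590915/1969021 ≈ 1.8237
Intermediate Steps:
g = -1716 (g = -78*(-11)*(-2) = 858*(-2) = -1716)
(1359988 - 4950903)/((((-392*631 - 19) + g) - 813642) - 906292) = (1359988 - 4950903)/((((-392*631 - 19) - 1716) - 813642) - 906292) = -3590915/((((-247352 - 19) - 1716) - 813642) - 906292) = -3590915/(((-247371 - 1716) - 813642) - 906292) = -3590915/((-249087 - 813642) - 906292) = -3590915/(-1062729 - 906292) = -3590915/(-1969021) = -3590915*(-1/1969021) = 3590915/1969021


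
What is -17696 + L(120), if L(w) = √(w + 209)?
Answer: -17696 + √329 ≈ -17678.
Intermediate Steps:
L(w) = √(209 + w)
-17696 + L(120) = -17696 + √(209 + 120) = -17696 + √329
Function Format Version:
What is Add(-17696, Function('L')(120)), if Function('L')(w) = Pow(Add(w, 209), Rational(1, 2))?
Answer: Add(-17696, Pow(329, Rational(1, 2))) ≈ -17678.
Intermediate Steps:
Function('L')(w) = Pow(Add(209, w), Rational(1, 2))
Add(-17696, Function('L')(120)) = Add(-17696, Pow(Add(209, 120), Rational(1, 2))) = Add(-17696, Pow(329, Rational(1, 2)))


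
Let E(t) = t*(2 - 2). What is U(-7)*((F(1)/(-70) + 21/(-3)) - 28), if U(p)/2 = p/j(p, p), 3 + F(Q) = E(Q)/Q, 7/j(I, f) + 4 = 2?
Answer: -4894/35 ≈ -139.83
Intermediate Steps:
j(I, f) = -7/2 (j(I, f) = 7/(-4 + 2) = 7/(-2) = 7*(-1/2) = -7/2)
E(t) = 0 (E(t) = t*0 = 0)
F(Q) = -3 (F(Q) = -3 + 0/Q = -3 + 0 = -3)
U(p) = -4*p/7 (U(p) = 2*(p/(-7/2)) = 2*(p*(-2/7)) = 2*(-2*p/7) = -4*p/7)
U(-7)*((F(1)/(-70) + 21/(-3)) - 28) = (-4/7*(-7))*((-3/(-70) + 21/(-3)) - 28) = 4*((-3*(-1/70) + 21*(-1/3)) - 28) = 4*((3/70 - 7) - 28) = 4*(-487/70 - 28) = 4*(-2447/70) = -4894/35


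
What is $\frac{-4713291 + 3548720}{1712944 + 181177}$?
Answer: $- \frac{1164571}{1894121} \approx -0.61483$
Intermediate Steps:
$\frac{-4713291 + 3548720}{1712944 + 181177} = - \frac{1164571}{1894121}$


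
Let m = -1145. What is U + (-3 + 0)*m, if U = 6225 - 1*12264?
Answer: -2604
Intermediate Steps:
U = -6039 (U = 6225 - 12264 = -6039)
U + (-3 + 0)*m = -6039 + (-3 + 0)*(-1145) = -6039 - 3*(-1145) = -6039 + 3435 = -2604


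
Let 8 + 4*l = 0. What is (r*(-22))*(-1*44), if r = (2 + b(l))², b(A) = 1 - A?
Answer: 24200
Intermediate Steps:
l = -2 (l = -2 + (¼)*0 = -2 + 0 = -2)
r = 25 (r = (2 + (1 - 1*(-2)))² = (2 + (1 + 2))² = (2 + 3)² = 5² = 25)
(r*(-22))*(-1*44) = (25*(-22))*(-1*44) = -550*(-44) = 24200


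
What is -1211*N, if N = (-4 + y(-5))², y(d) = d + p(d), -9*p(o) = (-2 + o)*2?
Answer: -5436179/81 ≈ -67113.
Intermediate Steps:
p(o) = 4/9 - 2*o/9 (p(o) = -(-2 + o)*2/9 = -(-4 + 2*o)/9 = 4/9 - 2*o/9)
y(d) = 4/9 + 7*d/9 (y(d) = d + (4/9 - 2*d/9) = 4/9 + 7*d/9)
N = 4489/81 (N = (-4 + (4/9 + (7/9)*(-5)))² = (-4 + (4/9 - 35/9))² = (-4 - 31/9)² = (-67/9)² = 4489/81 ≈ 55.420)
-1211*N = -1211*4489/81 = -5436179/81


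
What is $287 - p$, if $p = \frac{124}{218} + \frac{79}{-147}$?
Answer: $\frac{4598098}{16023} \approx 286.97$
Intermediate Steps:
$p = \frac{503}{16023}$ ($p = 124 \cdot \frac{1}{218} + 79 \left(- \frac{1}{147}\right) = \frac{62}{109} - \frac{79}{147} = \frac{503}{16023} \approx 0.031392$)
$287 - p = 287 - \frac{503}{16023} = \frac{4598098}{16023}$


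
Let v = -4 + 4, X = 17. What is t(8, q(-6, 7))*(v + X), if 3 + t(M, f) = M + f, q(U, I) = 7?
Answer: 204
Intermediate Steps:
v = 0
t(M, f) = -3 + M + f (t(M, f) = -3 + (M + f) = -3 + M + f)
t(8, q(-6, 7))*(v + X) = (-3 + 8 + 7)*(0 + 17) = 12*17 = 204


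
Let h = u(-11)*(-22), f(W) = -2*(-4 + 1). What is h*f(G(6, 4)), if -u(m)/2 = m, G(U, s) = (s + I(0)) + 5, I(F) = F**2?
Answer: -2904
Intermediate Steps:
G(U, s) = 5 + s (G(U, s) = (s + 0**2) + 5 = (s + 0) + 5 = s + 5 = 5 + s)
f(W) = 6 (f(W) = -2*(-3) = 6)
u(m) = -2*m
h = -484 (h = -2*(-11)*(-22) = 22*(-22) = -484)
h*f(G(6, 4)) = -484*6 = -2904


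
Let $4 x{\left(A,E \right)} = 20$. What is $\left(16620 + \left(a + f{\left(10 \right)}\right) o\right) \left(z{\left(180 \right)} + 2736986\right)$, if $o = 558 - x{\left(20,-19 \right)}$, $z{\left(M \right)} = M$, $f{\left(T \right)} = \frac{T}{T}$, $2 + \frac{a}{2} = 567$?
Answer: $1757433013458$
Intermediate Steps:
$a = 1130$ ($a = -4 + 2 \cdot 567 = -4 + 1134 = 1130$)
$x{\left(A,E \right)} = 5$ ($x{\left(A,E \right)} = \frac{1}{4} \cdot 20 = 5$)
$f{\left(T \right)} = 1$
$o = 553$ ($o = 558 - 5 = 553$)
$\left(16620 + \left(a + f{\left(10 \right)}\right) o\right) \left(z{\left(180 \right)} + 2736986\right) = \left(16620 + \left(1130 + 1\right) 553\right) \left(180 + 2736986\right) = \left(16620 + 1131 \cdot 553\right) 2737166 = \left(16620 + 625443\right) 2737166 = 642063 \cdot 2737166 = 1757433013458$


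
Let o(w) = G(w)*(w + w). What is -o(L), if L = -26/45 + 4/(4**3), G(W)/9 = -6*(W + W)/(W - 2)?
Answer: -412923/18110 ≈ -22.801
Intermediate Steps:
G(W) = -108*W/(-2 + W) (G(W) = 9*(-6*(W + W)/(W - 2)) = 9*(-6*2*W/(-2 + W)) = 9*(-12*W/(-2 + W)) = -108*W/(-2 + W))
L = -371/720 (L = -26*1/45 + 4/64 = -26/45 + 4*(1/64) = -26/45 + 1/16 = -371/720 ≈ -0.51528)
o(w) = -216*w**2/(-2 + w) (o(w) = (-108*w/(-2 + w))*(w + w) = (-108*w/(-2 + w))*(2*w) = -216*w**2/(-2 + w))
-o(L) = -(-216)*(-371/720)**2/(-2 - 371/720) = -(-216)*137641/(518400*(-1811/720)) = -(-216)*137641*(-720)/(518400*1811) = -1*412923/18110 = -412923/18110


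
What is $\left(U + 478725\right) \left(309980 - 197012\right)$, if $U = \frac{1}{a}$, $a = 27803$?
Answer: $\frac{1503603083170368}{27803} \approx 5.4081 \cdot 10^{10}$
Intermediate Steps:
$U = \frac{1}{27803} \approx 3.5967 \cdot 10^{-5}$
$\left(U + 478725\right) \left(309980 - 197012\right) = \left(\frac{1}{27803} + 478725\right) \left(309980 - 197012\right) = \frac{13309991176}{27803} \cdot 112968 = \frac{1503603083170368}{27803}$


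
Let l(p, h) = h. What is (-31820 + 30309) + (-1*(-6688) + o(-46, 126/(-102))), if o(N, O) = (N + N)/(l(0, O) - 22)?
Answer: 2046479/395 ≈ 5181.0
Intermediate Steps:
o(N, O) = 2*N/(-22 + O) (o(N, O) = (N + N)/(O - 22) = (2*N)/(-22 + O) = 2*N/(-22 + O))
(-31820 + 30309) + (-1*(-6688) + o(-46, 126/(-102))) = (-31820 + 30309) + (-1*(-6688) + 2*(-46)/(-22 + 126/(-102))) = -1511 + (6688 + 2*(-46)/(-22 + 126*(-1/102))) = -1511 + (6688 + 2*(-46)/(-22 - 21/17)) = -1511 + (6688 + 2*(-46)/(-395/17)) = -1511 + (6688 + 2*(-46)*(-17/395)) = -1511 + (6688 + 1564/395) = -1511 + 2643324/395 = 2046479/395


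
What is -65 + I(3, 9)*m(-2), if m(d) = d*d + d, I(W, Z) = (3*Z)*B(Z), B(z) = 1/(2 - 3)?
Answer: -119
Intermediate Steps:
B(z) = -1 (B(z) = 1/(-1) = -1)
I(W, Z) = -3*Z (I(W, Z) = (3*Z)*(-1) = -3*Z)
m(d) = d + d² (m(d) = d² + d = d + d²)
-65 + I(3, 9)*m(-2) = -65 + (-3*9)*(-2*(1 - 2)) = -65 - (-54)*(-1) = -65 - 27*2 = -65 - 54 = -119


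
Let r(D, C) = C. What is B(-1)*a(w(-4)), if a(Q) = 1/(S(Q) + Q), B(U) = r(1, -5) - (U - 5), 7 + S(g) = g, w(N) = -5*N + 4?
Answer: 1/41 ≈ 0.024390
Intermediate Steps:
w(N) = 4 - 5*N
S(g) = -7 + g
B(U) = -U (B(U) = -5 - (U - 5) = -5 - (-5 + U) = -5 + (5 - U) = -U)
a(Q) = 1/(-7 + 2*Q) (a(Q) = 1/((-7 + Q) + Q) = 1/(-7 + 2*Q))
B(-1)*a(w(-4)) = (-1*(-1))/(-7 + 2*(4 - 5*(-4))) = 1/(-7 + 2*(4 + 20)) = 1/(-7 + 2*24) = 1/(-7 + 48) = 1/41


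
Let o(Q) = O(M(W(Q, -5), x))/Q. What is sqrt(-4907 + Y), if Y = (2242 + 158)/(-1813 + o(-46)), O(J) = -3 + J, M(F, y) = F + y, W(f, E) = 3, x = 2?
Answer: I*sqrt(94833723)/139 ≈ 70.059*I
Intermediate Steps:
o(Q) = 2/Q (o(Q) = (-3 + (3 + 2))/Q = (-3 + 5)/Q = 2/Q)
Y = -184/139 (Y = (2242 + 158)/(-1813 + 2/(-46)) = 2400/(-1813 + 2*(-1/46)) = 2400/(-1813 - 1/23) = 2400/(-41700/23) = 2400*(-23/41700) = -184/139 ≈ -1.3237)
sqrt(-4907 + Y) = sqrt(-4907 - 184/139) = sqrt(-682257/139) = I*sqrt(94833723)/139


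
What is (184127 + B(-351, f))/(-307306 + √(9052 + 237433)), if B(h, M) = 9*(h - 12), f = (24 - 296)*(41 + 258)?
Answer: -55579363160/94436731151 - 180860*√246485/94436731151 ≈ -0.58949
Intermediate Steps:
f = -81328 (f = -272*299 = -81328)
B(h, M) = -108 + 9*h (B(h, M) = 9*(-12 + h) = -108 + 9*h)
(184127 + B(-351, f))/(-307306 + √(9052 + 237433)) = (184127 + (-108 + 9*(-351)))/(-307306 + √(9052 + 237433)) = (184127 + (-108 - 3159))/(-307306 + √246485) = (184127 - 3267)/(-307306 + √246485) = 180860/(-307306 + √246485)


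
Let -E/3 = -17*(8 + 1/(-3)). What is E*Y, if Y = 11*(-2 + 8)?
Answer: 25806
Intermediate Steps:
E = 391 (E = -(-51)*(8 + 1/(-3)) = -(-51)*(8 - 1/3) = -(-51)*23/3 = -3*(-391/3) = 391)
Y = 66 (Y = 11*6 = 66)
E*Y = 391*66 = 25806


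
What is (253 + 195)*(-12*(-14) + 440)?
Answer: 272384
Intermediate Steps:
(253 + 195)*(-12*(-14) + 440) = 448*(168 + 440) = 448*608 = 272384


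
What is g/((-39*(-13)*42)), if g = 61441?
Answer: 61441/21294 ≈ 2.8854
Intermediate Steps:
g/((-39*(-13)*42)) = 61441/((-39*(-13)*42)) = 61441/((507*42)) = 61441/21294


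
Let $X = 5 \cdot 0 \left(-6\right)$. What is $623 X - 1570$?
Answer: $-1570$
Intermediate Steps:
$X = 0$ ($X = 0 \left(-6\right) = 0$)
$623 X - 1570 = 623 \cdot 0 - 1570 = 0 - 1570 = -1570$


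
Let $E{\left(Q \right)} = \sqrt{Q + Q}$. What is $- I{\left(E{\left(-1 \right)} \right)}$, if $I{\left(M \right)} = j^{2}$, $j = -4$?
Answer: $-16$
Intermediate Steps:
$E{\left(Q \right)} = \sqrt{2} \sqrt{Q}$ ($E{\left(Q \right)} = \sqrt{2 Q} = \sqrt{2} \sqrt{Q}$)
$I{\left(M \right)} = 16$ ($I{\left(M \right)} = \left(-4\right)^{2} = 16$)
$- I{\left(E{\left(-1 \right)} \right)} = \left(-1\right) 16 = -16$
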